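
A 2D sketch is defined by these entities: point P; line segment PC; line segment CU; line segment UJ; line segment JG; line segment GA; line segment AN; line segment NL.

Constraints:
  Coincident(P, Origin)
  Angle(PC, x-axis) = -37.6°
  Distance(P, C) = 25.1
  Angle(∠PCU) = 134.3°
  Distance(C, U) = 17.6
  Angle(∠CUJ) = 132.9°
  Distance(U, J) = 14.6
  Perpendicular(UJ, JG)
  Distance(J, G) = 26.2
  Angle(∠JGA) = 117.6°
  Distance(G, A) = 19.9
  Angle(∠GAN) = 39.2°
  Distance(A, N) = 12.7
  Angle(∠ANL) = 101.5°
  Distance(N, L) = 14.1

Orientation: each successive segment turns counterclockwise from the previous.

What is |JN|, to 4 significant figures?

26.90

P is at the origin; PC runs at -37.6° with length 25.1, so C = (19.89, -15.31). ∠PCU = 134.3° gives CU at 8.100° from the x-axis; with |CU| = 17.6, U = (37.31, -12.83). ∠CUJ = 132.9° gives UJ at 55.20° from the x-axis; with |UJ| = 14.6, J = (45.64, -0.8460). UJ ⟂ JG, so JG runs at 145.2°; with |JG| = 26.2, G = (24.13, 14.11). ∠JGA = 117.6° gives GA at -152.4° from the x-axis; with |GA| = 19.9, A = (6.494, 4.887). ∠GAN = 39.2° gives AN at -11.60° from the x-axis; with |AN| = 12.7, N = (18.93, 2.333). Then |JN| = |N − J| = 26.90.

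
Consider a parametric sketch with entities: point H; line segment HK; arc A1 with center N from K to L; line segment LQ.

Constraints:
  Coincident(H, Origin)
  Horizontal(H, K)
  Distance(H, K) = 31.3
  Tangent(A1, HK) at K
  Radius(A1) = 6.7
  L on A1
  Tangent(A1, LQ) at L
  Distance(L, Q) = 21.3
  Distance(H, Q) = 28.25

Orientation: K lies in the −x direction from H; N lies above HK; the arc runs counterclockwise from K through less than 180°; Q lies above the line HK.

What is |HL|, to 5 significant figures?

25.526

H is at the origin; HK is horizontal with |HK| = 31.3 and K on the −x side, so K = (-31.300, 0.0000). Since A1 is tangent to HK there, NK ⟂ HK, so N = K + (0, 6.7) = (-31.300, 6.7000). Since NL ⟂ LQ (tangency), |NQ| = √(6.7² + 21.3²) = 22.329 regardless of where L sits on A1. So Q lies on both circle(H, 28.25) and circle(N, 22.329); the above-HK intersection is Q = (-16.197, 23.146). L is the foot of the tangent from Q: L = (-25.233, 3.8576).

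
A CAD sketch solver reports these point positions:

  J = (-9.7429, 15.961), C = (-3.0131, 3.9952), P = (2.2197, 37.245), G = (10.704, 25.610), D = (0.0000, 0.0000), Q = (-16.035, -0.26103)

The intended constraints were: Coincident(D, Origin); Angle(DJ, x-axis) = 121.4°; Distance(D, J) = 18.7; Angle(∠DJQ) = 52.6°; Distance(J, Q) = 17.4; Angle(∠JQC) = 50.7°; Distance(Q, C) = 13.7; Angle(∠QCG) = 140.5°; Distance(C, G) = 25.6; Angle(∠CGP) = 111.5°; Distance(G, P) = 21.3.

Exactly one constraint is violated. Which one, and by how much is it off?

Distance(G, P) = 21.3 — off by 6.90.

D = (0.00, 0.00) ✓; DJ at 121.4° ✓; |DJ| = 18.70 ✓; ∠DJQ = 52.60° ✓; |JQ| = 17.40 ✓; ∠JQC = 50.70° ✓; |QC| = 13.70 ✓; ∠QCG = 140.5° ✓; |CG| = 25.60 ✓; ∠CGP = 111.5° ✓; |GP| = 14.40 ✗.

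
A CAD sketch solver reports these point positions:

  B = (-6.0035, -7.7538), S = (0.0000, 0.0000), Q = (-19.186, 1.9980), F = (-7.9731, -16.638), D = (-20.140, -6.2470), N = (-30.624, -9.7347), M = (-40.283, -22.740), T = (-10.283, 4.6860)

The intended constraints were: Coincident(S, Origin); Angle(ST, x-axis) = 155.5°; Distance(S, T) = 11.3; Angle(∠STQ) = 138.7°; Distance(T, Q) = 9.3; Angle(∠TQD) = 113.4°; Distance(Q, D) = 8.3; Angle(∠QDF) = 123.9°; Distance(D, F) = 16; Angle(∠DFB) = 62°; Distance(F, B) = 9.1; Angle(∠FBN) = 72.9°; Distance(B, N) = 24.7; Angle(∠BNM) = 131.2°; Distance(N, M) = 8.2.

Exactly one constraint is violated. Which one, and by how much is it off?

Distance(N, M) = 8.2 — off by 8.00.

S = (0.00, 0.00) ✓; ST at 155.5° ✓; |ST| = 11.30 ✓; ∠STQ = 138.7° ✓; |TQ| = 9.300 ✓; ∠TQD = 113.4° ✓; |QD| = 8.300 ✓; ∠QDF = 123.9° ✓; |DF| = 16.00 ✓; ∠DFB = 62.00° ✓; |FB| = 9.100 ✓; ∠FBN = 72.90° ✓; |BN| = 24.70 ✓; ∠BNM = 131.2° ✓; |NM| = 16.20 ✗.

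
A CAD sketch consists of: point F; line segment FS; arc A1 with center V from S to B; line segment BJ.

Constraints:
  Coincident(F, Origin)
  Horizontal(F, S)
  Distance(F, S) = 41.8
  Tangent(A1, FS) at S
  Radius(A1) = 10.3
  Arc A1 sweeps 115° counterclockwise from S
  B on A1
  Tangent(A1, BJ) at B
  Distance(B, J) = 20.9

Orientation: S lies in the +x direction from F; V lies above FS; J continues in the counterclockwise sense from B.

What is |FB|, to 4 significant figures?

53.19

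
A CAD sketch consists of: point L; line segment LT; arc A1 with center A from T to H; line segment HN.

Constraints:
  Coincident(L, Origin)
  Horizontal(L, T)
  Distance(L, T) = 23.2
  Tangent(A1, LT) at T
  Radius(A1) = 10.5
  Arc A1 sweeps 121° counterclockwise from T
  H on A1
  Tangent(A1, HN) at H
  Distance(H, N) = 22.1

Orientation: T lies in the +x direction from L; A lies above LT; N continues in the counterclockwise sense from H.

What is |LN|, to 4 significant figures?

40.60

L is at the origin; L and T share the same y with |LT| = 23.2 and T on the +x side, so T = (23.20, 0.000). Tangency of A1 to LT means the radius AT is perpendicular to LT, so A = T + (0, 10.5) = (23.20, 10.50). On A1, T sits at bearing -90° from A; a 121° counterclockwise sweep puts H at bearing 31°, so H = A + 10.5·(cos 31°, sin 31°) = (32.20, 15.91). The tangent condition forces AH to be normal to HN, so HN runs along (−sin 31°, cos 31°); with |HN| = 22.1, N = (20.82, 34.85). Then |LN| = |N − L| = 40.60.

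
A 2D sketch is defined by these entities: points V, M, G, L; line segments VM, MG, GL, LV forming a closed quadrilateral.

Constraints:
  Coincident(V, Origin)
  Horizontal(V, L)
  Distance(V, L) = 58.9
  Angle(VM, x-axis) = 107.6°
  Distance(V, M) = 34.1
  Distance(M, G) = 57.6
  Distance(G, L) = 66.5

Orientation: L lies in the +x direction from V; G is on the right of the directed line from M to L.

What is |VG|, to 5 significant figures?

24.782

Checks: |MG| = 57.60 ✓; |GL| = 66.50 ✓.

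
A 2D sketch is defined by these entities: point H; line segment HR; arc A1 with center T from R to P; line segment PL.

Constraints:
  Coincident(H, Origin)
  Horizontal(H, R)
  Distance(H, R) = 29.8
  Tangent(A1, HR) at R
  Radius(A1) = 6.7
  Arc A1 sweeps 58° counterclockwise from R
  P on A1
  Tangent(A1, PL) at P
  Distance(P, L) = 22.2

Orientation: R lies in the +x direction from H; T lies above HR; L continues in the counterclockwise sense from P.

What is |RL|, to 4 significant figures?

28.06

H is at the origin; HR is horizontal with |HR| = 29.8 and R on the +x side, so R = (29.80, 0.000). Tangency of A1 to HR means the radius TR is perpendicular to HR, so T = R + (0, 6.7) = (29.80, 6.700). On A1, R sits at bearing -90° from T; a 58° counterclockwise sweep puts P at bearing -32°, so P = T + 6.7·(cos -32°, sin -32°) = (35.48, 3.150). Since A1 is tangent to PL there, TP ⟂ PL, so PL runs along (−sin -32°, cos -32°); with |PL| = 22.2, L = (47.25, 21.98). Then |RL| = |L − R| = 28.06.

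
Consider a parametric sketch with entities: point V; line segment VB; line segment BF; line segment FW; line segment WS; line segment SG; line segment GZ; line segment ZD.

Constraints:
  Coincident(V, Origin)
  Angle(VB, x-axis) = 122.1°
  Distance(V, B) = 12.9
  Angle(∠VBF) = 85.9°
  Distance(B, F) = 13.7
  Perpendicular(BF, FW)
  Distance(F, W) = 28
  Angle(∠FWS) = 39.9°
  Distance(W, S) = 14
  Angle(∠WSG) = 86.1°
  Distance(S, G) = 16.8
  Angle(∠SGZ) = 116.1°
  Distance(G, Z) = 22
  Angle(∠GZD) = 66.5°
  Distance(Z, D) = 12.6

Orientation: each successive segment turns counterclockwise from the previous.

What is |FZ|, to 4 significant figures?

29.85

V is at the origin; VB runs at 122.1° with length 12.9, so B = (-6.855, 10.93). ∠VBF = 85.9° gives BF at -143.8° from the x-axis; with |BF| = 13.7, F = (-17.91, 2.837). BF is perpendicular to FW, so FW runs at -53.80°; with |FW| = 28.0, W = (-1.373, -19.76). ∠FWS = 39.9° gives WS at 86.30° from the x-axis; with |WS| = 14.0, S = (-0.4700, -5.787). ∠WSG = 86.1° gives SG at -179.8° from the x-axis; with |SG| = 16.8, G = (-17.27, -5.846). ∠SGZ = 116.1° gives GZ at -115.9° from the x-axis; with |GZ| = 22.0, Z = (-26.88, -25.64). Then |FZ| = |Z − F| = 29.85.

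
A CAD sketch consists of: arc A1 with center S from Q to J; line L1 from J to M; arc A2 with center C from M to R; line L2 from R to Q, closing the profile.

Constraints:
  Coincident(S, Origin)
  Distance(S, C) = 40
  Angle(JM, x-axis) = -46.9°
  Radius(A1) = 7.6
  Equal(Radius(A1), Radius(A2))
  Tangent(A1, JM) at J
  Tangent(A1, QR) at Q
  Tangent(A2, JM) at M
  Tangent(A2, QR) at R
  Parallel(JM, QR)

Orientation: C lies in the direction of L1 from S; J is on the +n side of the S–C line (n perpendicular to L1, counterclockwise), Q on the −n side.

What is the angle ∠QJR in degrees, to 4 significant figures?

69.19°

Tangency of A1 to both parallel lines with radius 7.6 puts J and Q at S ± 7.6·n: J = (5.549, 5.193), Q = (-5.549, -5.193). Equal radii place M and R the same way about C: M = C + 7.6·n = (32.88, -24.01), R = C − 7.6·n = (21.78, -34.40). Then cos ∠QJR = JQ·JR / (|JQ||JR|), giving 69.19°.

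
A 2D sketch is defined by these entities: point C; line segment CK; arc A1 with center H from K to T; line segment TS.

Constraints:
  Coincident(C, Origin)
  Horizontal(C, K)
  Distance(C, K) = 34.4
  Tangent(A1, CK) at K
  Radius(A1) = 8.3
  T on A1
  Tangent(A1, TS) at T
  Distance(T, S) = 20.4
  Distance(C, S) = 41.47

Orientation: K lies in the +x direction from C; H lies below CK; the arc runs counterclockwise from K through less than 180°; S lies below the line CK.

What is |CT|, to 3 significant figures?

27.8

Checks: ∠(HK, KC) = 90.00° ✓; |HT| = 8.300 ✓; ∠(HT, TS) = 90.00° ✓; |TS| = 20.40 ✓; |CS| = 41.47 ✓.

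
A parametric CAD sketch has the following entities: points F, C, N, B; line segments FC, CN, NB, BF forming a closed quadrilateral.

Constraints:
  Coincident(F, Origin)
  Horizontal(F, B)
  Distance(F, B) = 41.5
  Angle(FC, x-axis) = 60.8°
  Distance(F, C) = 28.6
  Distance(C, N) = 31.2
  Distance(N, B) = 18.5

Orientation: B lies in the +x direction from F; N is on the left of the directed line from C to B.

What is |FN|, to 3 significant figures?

48.0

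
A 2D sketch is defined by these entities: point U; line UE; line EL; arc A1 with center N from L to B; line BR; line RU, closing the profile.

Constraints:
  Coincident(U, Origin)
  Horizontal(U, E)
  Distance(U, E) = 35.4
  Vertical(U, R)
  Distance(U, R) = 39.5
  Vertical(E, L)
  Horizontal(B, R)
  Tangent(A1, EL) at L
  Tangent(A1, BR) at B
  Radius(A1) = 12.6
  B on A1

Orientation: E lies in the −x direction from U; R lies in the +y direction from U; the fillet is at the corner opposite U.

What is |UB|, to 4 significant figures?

45.61

U is at the origin; UE is horizontal with |UE| = 35.4 and E on the −x side, so E = (-35.40, 0.000). U and R share the same x with |UR| = 39.5 and R on the +y side, so R = (0.000, 39.50). The virtual corner opposite U is at (-35.40, 39.50). A1 meets EL tangentially, so NL is at right angles to EL and A1 meets BR tangentially, so NB is at right angles to BR, with radius 12.6, so the center N sits 12.6 in from both sides at N = (-22.80, 26.90). That places the tangent points at L = (-35.40, 26.90) on EL and B = (-22.80, 39.50) on BR. Then |UB| = |B − U| = 45.61.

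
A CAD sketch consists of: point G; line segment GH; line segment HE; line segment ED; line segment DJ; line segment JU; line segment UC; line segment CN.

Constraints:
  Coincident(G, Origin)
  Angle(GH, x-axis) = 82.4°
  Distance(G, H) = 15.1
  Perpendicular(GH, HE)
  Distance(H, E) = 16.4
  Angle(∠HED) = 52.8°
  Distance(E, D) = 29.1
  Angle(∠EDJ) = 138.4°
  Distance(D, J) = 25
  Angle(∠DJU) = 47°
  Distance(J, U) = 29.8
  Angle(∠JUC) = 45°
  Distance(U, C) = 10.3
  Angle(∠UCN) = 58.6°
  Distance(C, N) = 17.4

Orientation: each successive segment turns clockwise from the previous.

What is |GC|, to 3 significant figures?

8.02

G is at the origin; GH runs at 82.4° with length 15.1, so H = (2.00, 15.0). GH is perpendicular to HE, so HE runs at -7.60°; with |HE| = 16.4, E = (18.3, 12.8). ∠HED = 52.8° gives ED at -135° from the x-axis; with |ED| = 29.1, D = (-2.25, -7.85). ∠EDJ = 138.4° gives DJ at -176° from the x-axis; with |DJ| = 25.0, J = (-27.2, -9.42). ∠DJU = 47.0° gives JU at 50.6° from the x-axis; with |JU| = 29.8, U = (-8.29, 13.6). ∠JUC = 45.0° gives UC at -84.4° from the x-axis; with |UC| = 10.3, C = (-7.28, 3.36). Then |GC| = |C − G| = 8.02.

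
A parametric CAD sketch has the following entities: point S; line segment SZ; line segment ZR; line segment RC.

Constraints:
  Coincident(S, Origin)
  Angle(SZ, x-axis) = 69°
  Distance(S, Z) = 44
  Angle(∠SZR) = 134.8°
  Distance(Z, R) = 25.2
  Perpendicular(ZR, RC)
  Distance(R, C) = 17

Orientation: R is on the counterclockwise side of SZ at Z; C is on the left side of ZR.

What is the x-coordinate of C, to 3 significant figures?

-10.1

∠SZR = 134.8°, so ZR runs at 69.0° + (180° − 134.8°) = 114° from the x-axis; with |ZR| = 25.2, R = Z + 25.2·(cos 114°, sin 114°) = (5.44, 64.1). ZR is perpendicular to RC; with |RC| = 17.0 on the left of ZR, C = R + 17.0·(-0.912, -0.410) = (-10.1, 57.1). So C.x = -10.1.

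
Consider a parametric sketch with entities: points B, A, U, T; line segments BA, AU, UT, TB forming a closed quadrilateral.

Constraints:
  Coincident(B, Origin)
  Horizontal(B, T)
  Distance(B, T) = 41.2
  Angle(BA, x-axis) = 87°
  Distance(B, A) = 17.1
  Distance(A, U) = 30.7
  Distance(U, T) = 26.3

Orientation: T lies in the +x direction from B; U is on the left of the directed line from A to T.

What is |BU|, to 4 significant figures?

39.11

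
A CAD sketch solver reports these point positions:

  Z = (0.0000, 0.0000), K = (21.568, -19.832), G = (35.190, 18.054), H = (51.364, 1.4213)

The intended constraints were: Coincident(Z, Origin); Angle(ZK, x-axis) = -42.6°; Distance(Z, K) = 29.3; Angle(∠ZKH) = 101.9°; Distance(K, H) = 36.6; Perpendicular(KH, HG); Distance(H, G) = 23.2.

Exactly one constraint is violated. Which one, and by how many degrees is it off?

Perpendicular(KH, HG) — off by 8.70°.

Z = (0.00, 0.00) ✓; ZK at -42.60° ✓; |ZK| = 29.30 ✓; ∠ZKH = 101.9° ✓; |KH| = 36.60 ✓; ∠(KH, HG) = 98.70° ✗; |HG| = 23.20 ✓.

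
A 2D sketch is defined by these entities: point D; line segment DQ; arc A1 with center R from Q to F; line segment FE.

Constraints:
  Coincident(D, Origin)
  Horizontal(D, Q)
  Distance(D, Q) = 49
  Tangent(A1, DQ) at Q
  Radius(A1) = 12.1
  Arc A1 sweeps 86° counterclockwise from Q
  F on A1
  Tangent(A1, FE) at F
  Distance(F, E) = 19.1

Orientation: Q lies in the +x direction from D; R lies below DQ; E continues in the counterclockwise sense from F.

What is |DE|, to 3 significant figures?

46.8

D is at the origin; D and Q share the same y with |DQ| = 49.0 and Q on the +x side, so Q = (49.0, 0.00). Tangency of A1 to DQ means the radius RQ is perpendicular to DQ, so R = Q + (0, -12.1) = (49.0, -12.1). On A1, Q sits at bearing 90° from R; an 86° counterclockwise sweep puts F at bearing 176°, so F = R + 12.1·(cos 176°, sin 176°) = (36.9, -11.3). Tangency of A1 to FE means the radius RF is perpendicular to FE, so FE runs along (−sin 176°, cos 176°); with |FE| = 19.1, E = (35.6, -30.3). Then |DE| = |E − D| = 46.8.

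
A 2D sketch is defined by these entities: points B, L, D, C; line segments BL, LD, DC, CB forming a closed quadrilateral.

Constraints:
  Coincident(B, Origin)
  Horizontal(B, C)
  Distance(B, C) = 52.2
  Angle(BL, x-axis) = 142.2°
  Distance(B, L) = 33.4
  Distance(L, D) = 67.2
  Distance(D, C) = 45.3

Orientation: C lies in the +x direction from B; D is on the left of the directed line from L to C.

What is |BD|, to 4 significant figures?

56.51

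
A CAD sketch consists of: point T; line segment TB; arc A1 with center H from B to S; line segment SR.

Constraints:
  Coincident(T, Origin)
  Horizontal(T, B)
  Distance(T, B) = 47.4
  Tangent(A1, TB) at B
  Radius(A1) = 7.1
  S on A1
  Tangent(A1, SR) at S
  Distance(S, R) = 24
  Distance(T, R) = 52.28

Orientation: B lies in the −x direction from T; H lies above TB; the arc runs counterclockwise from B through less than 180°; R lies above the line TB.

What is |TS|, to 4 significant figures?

41.01

Checks: |HB| = 7.100 ✓; |HS| = 7.100 ✓; ∠(HS, SR) = 90.00° ✓; |SR| = 24.00 ✓; |TR| = 52.28 ✓.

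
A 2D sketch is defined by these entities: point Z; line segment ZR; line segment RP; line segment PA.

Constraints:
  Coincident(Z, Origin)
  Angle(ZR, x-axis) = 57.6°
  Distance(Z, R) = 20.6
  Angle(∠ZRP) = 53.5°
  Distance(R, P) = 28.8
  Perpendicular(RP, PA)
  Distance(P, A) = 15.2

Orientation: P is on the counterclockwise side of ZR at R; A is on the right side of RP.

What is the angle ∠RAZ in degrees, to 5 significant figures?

34.656°

Z is at the origin; ZR runs at 57.6° with length 20.6, so R = 20.6·(cos 57.6°, sin 57.6°) = (11.038, 17.393). ∠ZRP = 53.5°, so RP runs at 57.6° + (180° − 53.5°) = 184.10° from the x-axis; with |RP| = 28.8, P = R + 28.8·(cos 184.10°, sin 184.10°) = (-17.688, 15.334). RP is perpendicular to PA; with |PA| = 15.2 on the right of RP, A = P + 15.2·(-0.071497, 0.99744) = (-18.775, 30.495). Then cos ∠RAZ = AR·AZ / (|AR||AZ|), giving 34.656°.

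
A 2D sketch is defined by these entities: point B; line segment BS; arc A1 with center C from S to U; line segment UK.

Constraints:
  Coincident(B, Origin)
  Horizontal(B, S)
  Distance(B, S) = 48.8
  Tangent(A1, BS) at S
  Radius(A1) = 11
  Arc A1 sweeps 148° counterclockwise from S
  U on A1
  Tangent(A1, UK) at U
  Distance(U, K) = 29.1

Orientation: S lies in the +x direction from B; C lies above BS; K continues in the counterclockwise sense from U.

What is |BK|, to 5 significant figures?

46.638

B is at the origin; BS is horizontal with |BS| = 48.8 and S on the +x side, so S = (48.800, 0.0000). A1 meets BS tangentially, so CS is at right angles to BS, so C = S + (0, 11) = (48.800, 11.000). On A1, S sits at bearing -90° from C; a 148° counterclockwise sweep puts U at bearing 58°, so U = C + 11.0·(cos 58°, sin 58°) = (54.629, 20.329). Tangency of A1 to UK means the radius CU is perpendicular to UK, so UK runs along (−sin 58°, cos 58°); with |UK| = 29.1, K = (29.951, 35.749). Then |BK| = |K − B| = 46.638.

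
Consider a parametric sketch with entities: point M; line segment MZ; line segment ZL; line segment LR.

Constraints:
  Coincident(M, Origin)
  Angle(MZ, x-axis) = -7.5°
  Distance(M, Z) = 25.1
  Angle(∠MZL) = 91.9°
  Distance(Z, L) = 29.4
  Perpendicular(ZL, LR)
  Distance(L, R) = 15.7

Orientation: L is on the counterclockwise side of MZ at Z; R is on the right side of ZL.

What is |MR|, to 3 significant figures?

50.8

M is at the origin; MZ runs at -7.5° with length 25.1, so Z = 25.1·(cos -7.5°, sin -7.5°) = (24.9, -3.28). ∠MZL = 91.9°, so ZL runs at -7.5° + (180° − 91.9°) = 80.6° from the x-axis; with |ZL| = 29.4, L = Z + 29.4·(cos 80.6°, sin 80.6°) = (29.7, 25.7). The perpendicularity gives LR at right angles to ZL; with |LR| = 15.7 on the right of ZL, R = L + 15.7·(0.987, -0.163) = (45.2, 23.2). Then |MR| = |R − M| = 50.8.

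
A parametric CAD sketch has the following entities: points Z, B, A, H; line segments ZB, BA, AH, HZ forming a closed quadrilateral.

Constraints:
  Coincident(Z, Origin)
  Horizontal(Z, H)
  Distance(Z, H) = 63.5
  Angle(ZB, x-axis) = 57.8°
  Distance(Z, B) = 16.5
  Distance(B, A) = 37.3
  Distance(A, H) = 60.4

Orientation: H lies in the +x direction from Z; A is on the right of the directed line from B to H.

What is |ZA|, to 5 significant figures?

24.589

Checks: ZB at 57.80° ✓; |BA| = 37.30 ✓; |AH| = 60.40 ✓.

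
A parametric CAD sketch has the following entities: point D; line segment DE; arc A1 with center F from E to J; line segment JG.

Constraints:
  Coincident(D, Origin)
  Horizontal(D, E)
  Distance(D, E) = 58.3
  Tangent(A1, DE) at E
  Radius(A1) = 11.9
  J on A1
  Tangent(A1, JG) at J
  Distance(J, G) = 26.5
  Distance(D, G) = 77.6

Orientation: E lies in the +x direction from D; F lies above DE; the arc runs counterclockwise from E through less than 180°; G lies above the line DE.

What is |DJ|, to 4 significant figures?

71.38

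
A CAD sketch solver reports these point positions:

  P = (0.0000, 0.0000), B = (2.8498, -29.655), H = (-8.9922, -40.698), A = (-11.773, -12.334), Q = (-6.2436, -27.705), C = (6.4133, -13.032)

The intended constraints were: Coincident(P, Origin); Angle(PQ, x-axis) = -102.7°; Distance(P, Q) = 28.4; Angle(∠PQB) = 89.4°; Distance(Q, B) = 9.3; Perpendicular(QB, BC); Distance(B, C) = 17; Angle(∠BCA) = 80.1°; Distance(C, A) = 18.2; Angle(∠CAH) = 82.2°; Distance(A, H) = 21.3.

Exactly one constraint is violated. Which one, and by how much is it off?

Distance(A, H) = 21.3 — off by 7.20.

P = (0.00, 0.00) ✓; PQ at -102.7° ✓; |PQ| = 28.40 ✓; ∠PQB = 89.40° ✓; |QB| = 9.300 ✓; ∠(QB, BC) = 90.00° ✓; |BC| = 17.00 ✓; ∠BCA = 80.10° ✓; |CA| = 18.20 ✓; ∠CAH = 82.20° ✓; |AH| = 28.50 ✗.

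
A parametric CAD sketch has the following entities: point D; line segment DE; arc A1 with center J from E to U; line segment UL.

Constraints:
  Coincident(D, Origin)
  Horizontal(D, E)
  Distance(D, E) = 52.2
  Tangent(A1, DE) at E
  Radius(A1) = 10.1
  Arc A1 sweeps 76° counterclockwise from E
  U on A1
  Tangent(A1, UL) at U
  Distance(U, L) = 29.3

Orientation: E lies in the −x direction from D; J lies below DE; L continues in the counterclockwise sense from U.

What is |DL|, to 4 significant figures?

77.94

D is at the origin; D and E share the same y with |DE| = 52.2 and E on the −x side, so E = (-52.20, 0.000). The tangent condition forces JE to be normal to DE, so J = E + (0, -10.1) = (-52.20, -10.10). On A1, E sits at bearing 90° from J; a 76° counterclockwise sweep puts U at bearing 166°, so U = J + 10.1·(cos 166°, sin 166°) = (-62.00, -7.657). A1 meets UL tangentially, so JU is at right angles to UL, so UL runs along (−sin 166°, cos 166°); with |UL| = 29.3, L = (-69.09, -36.09). Then |DL| = |L − D| = 77.94.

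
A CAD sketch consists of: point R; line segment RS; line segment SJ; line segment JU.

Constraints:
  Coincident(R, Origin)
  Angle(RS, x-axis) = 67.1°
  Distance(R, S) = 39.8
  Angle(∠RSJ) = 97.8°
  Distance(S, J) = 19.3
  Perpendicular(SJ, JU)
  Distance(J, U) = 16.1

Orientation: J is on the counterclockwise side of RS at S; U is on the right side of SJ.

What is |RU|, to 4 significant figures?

60.78

R is at the origin; RS runs at 67.1° with length 39.8, so S = 39.8·(cos 67.1°, sin 67.1°) = (15.49, 36.66). ∠RSJ = 97.8°, so SJ runs at 67.1° + (180° − 97.8°) = 149.3° from the x-axis; with |SJ| = 19.3, J = S + 19.3·(cos 149.3°, sin 149.3°) = (-1.108, 46.52). SJ ⟂ JU; with |JU| = 16.1 on the right of SJ, U = J + 16.1·(0.5105, 0.8599) = (7.112, 60.36). Then |RU| = |U − R| = 60.78.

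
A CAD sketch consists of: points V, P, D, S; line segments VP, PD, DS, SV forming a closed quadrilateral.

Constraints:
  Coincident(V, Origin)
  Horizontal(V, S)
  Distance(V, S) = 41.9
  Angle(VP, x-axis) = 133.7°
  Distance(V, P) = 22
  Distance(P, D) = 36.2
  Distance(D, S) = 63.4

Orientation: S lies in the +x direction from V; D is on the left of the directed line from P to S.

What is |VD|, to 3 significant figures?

48.3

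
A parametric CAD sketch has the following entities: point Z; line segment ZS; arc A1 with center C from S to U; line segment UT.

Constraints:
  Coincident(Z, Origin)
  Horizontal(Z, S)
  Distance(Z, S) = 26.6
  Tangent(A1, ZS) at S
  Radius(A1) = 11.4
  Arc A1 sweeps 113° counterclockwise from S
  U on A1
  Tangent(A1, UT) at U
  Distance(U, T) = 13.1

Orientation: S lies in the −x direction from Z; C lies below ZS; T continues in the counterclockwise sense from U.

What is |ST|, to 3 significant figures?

28.4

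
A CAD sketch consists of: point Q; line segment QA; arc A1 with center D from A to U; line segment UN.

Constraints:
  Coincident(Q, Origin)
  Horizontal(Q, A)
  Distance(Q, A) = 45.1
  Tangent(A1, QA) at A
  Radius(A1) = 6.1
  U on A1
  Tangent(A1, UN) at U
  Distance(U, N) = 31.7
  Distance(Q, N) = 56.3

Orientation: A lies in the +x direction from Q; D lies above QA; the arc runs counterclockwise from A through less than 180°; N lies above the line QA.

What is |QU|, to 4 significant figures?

51.53

Checks: |DU| = 6.100 ✓; ∠(DU, UN) = 90.00° ✓; |UN| = 31.70 ✓; |QN| = 56.30 ✓.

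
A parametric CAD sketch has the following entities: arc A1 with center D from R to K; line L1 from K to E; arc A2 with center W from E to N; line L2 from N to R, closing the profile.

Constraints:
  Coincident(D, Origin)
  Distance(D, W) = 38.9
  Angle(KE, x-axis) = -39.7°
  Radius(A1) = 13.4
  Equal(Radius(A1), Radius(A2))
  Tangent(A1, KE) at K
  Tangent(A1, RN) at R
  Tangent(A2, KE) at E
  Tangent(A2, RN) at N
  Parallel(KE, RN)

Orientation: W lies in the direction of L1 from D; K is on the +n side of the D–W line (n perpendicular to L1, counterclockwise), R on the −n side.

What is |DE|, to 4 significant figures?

41.14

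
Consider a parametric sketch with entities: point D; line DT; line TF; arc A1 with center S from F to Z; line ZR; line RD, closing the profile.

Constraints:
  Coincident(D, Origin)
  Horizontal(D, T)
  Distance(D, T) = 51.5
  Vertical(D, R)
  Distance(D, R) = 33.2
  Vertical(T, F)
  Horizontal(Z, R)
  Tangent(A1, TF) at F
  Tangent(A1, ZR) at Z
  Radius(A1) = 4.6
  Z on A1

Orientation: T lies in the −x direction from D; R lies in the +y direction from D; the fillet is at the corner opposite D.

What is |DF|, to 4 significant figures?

58.91

D is at the origin; D and T share the same y with |DT| = 51.5 and T on the −x side, so T = (-51.50, 0.000). D and R share the same x with |DR| = 33.2 and R on the +y side, so R = (0.000, 33.20). The virtual corner opposite D is at (-51.50, 33.20). Tangency of A1 to TF means the radius SF is perpendicular to TF and since A1 is tangent to ZR there, SZ ⟂ ZR, with radius 4.6, so the center S sits 4.6 in from both sides at S = (-46.90, 28.60). That places the tangent points at F = (-51.50, 28.60) on TF and Z = (-46.90, 33.20) on ZR. Then |DF| = |F − D| = 58.91.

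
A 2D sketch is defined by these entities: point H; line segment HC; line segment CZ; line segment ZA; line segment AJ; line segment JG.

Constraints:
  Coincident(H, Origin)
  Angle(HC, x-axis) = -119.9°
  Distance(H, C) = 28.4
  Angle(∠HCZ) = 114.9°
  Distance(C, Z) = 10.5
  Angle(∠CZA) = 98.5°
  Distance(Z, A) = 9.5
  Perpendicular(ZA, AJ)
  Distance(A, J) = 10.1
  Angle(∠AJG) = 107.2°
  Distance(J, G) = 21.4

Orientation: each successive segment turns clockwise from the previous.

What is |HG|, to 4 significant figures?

34.46

ZA ⟂ AJ, so AJ runs at 3.500°; with |AJ| = 10.1, J = (-15.12, -13.61). ∠AJG = 107.2° gives JG at -69.30° from the x-axis; with |JG| = 21.4, G = (-7.552, -33.62). Then |HG| = |G − H| = 34.46.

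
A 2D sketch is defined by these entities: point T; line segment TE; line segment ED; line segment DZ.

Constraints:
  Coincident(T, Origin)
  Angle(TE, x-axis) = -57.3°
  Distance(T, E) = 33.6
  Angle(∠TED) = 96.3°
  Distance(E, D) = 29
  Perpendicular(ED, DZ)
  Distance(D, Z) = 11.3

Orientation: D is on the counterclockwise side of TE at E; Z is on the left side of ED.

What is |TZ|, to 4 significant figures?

39.46

T is at the origin; TE runs at -57.3° with length 33.6, so E = 33.6·(cos -57.3°, sin -57.3°) = (18.15, -28.27). ∠TED = 96.3°, so ED runs at -57.3° + (180° − 96.3°) = 26.40° from the x-axis; with |ED| = 29.0, D = E + 29.0·(cos 26.40°, sin 26.40°) = (44.13, -15.38). ED is perpendicular to DZ; with |DZ| = 11.3 on the left of ED, Z = D + 11.3·(-0.4446, 0.8957) = (39.10, -5.259). Then |TZ| = |Z − T| = 39.46.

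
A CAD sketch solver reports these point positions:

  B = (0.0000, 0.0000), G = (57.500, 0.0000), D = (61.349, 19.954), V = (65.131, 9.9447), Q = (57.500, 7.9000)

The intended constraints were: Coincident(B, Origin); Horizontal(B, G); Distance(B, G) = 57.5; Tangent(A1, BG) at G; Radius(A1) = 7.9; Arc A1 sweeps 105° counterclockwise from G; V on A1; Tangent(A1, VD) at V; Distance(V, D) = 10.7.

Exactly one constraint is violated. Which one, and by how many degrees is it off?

Tangent(A1, VD) at V — off by 5.70°.

B = (0.00, 0.00) ✓; B.y = 0.00, G.y = 0.00 ✓; |BG| = 57.50 ✓; ∠(QG, GB) = 90.00° ✓; |QG| = 7.900 ✓; bearing(Q→V) − bearing(Q→G) = 105.0° ✓; |QV| = 7.900 ✓; ∠(QV, VD) = 84.30° ✗; |VD| = 10.70 ✓.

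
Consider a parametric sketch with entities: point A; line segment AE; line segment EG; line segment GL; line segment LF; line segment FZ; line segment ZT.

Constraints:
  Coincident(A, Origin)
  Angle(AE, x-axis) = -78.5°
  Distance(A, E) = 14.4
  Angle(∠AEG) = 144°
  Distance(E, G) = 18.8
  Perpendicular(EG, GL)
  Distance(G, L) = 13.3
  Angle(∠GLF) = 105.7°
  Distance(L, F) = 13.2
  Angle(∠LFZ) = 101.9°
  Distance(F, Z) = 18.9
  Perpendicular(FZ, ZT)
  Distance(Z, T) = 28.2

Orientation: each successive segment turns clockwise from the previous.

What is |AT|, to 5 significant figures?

40.158

A is at the origin; AE runs at -78.5° with length 14.4, so E = (2.8709, -14.111). ∠AEG = 144.0° gives EG at -114.50° from the x-axis; with |EG| = 18.8, G = (-4.9253, -31.218). EG ⟂ GL, so GL runs at 155.50°; with |GL| = 13.3, L = (-17.028, -25.703). ∠GLF = 105.7° gives LF at 81.200° from the x-axis; with |LF| = 13.2, F = (-15.008, -12.658). ∠LFZ = 101.9° gives FZ at 3.1000° from the x-axis; with |FZ| = 18.9, Z = (3.8639, -11.636). FZ is perpendicular to ZT, so ZT runs at -86.900°; with |ZT| = 28.2, T = (5.3890, -39.795). Then |AT| = |T − A| = 40.158.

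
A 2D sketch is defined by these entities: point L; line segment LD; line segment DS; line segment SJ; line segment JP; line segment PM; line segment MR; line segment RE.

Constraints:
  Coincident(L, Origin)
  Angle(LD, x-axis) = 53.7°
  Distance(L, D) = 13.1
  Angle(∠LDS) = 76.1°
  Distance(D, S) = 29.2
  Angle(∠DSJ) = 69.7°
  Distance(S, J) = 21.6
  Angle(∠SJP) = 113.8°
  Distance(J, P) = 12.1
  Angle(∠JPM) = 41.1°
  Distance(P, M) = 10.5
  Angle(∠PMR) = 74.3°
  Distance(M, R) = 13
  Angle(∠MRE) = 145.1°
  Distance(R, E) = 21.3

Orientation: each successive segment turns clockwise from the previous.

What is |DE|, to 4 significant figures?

50.81

∠PMR = 74.3° gives MR at -111.3° from the x-axis; with |MR| = 13.0, R = (3.515, -23.42). ∠MRE = 145.1° gives RE at -146.2° from the x-axis; with |RE| = 21.3, E = (-14.19, -35.27). Then |DE| = |E − D| = 50.81.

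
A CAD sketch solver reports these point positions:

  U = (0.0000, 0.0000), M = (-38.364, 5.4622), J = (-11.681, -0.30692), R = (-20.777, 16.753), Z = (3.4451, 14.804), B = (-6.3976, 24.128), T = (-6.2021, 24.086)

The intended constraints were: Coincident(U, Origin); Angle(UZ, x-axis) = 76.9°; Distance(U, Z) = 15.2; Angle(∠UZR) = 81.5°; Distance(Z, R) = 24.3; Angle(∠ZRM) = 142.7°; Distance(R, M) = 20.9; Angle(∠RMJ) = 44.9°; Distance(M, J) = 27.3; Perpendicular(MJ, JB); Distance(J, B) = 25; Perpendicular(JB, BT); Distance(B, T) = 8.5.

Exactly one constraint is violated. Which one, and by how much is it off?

Distance(B, T) = 8.5 — off by 8.30.

U = (0.00, 0.00) ✓; UZ at 76.90° ✓; |UZ| = 15.20 ✓; ∠UZR = 81.50° ✓; |ZR| = 24.30 ✓; ∠ZRM = 142.7° ✓; |RM| = 20.90 ✓; ∠RMJ = 44.90° ✓; |MJ| = 27.30 ✓; ∠(MJ, JB) = 90.00° ✓; |JB| = 25.00 ✓; ∠(JB, BT) = 89.92° ✓; |BT| = 0.2000 ✗.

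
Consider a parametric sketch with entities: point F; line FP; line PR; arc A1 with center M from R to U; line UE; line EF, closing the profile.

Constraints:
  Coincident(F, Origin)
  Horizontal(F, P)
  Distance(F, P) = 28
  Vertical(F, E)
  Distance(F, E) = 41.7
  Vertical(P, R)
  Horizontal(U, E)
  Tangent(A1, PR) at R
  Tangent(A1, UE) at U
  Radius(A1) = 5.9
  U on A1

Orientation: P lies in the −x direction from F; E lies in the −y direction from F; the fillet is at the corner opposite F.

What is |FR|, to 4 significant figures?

45.45

The virtual corner opposite F is at (-28.00, -41.70). Tangency of A1 to PR means the radius MR is perpendicular to PR and the tangent condition forces MU to be normal to UE, with radius 5.9, so the center M sits 5.9 in from both sides at M = (-22.10, -35.80). That places the tangent points at R = (-28.00, -35.80) on PR and U = (-22.10, -41.70) on UE. Then |FR| = |R − F| = 45.45.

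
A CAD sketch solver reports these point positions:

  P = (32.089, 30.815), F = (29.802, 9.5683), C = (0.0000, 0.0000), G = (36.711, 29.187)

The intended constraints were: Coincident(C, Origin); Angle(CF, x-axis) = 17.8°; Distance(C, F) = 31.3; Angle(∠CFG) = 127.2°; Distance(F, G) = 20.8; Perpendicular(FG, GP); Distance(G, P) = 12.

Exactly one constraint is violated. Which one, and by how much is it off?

Distance(G, P) = 12 — off by 7.10.

C = (0.00, 0.00) ✓; CF at 17.80° ✓; |CF| = 31.30 ✓; ∠CFG = 127.2° ✓; |FG| = 20.80 ✓; ∠(FG, GP) = 90.00° ✓; |GP| = 4.900 ✗.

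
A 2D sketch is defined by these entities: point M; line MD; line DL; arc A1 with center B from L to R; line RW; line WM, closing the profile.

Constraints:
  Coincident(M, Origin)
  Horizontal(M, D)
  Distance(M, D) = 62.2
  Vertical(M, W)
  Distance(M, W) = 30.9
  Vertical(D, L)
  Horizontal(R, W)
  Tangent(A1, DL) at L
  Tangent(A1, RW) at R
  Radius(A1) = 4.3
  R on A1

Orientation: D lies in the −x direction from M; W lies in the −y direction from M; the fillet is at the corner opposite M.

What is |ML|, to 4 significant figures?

67.65

M is at the origin; MD is horizontal with |MD| = 62.2 and D on the −x side, so D = (-62.20, 0.000). MW is vertical with |MW| = 30.9 and W on the −y side, so W = (0.000, -30.90). The virtual corner opposite M is at (-62.20, -30.90). The tangent condition forces BL to be normal to DL and the tangent condition forces BR to be normal to RW, with radius 4.3, so the center B sits 4.3 in from both sides at B = (-57.90, -26.60). That places the tangent points at L = (-62.20, -26.60) on DL and R = (-57.90, -30.90) on RW. Then |ML| = |L − M| = 67.65.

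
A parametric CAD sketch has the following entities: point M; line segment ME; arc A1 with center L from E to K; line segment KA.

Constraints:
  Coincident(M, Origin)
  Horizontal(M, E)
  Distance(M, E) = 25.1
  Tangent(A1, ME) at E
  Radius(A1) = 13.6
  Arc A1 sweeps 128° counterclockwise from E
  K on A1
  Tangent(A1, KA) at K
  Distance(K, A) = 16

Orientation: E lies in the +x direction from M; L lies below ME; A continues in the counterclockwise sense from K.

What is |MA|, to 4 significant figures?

42.23

On A1, E sits at bearing 90° from L; a 128° counterclockwise sweep puts K at bearing 218°, so K = L + 13.6·(cos 218°, sin 218°) = (14.38, -21.97). Tangency of A1 to KA means the radius LK is perpendicular to KA, so KA runs along (−sin 218°, cos 218°); with |KA| = 16.0, A = (24.23, -34.58). Then |MA| = |A − M| = 42.23.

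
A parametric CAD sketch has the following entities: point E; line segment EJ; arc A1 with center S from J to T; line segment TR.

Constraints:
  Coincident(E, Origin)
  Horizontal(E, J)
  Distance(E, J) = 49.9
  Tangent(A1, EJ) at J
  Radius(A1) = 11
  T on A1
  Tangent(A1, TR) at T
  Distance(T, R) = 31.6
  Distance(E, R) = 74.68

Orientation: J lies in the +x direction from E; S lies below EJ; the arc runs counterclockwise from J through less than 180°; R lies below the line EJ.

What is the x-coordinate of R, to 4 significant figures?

61.48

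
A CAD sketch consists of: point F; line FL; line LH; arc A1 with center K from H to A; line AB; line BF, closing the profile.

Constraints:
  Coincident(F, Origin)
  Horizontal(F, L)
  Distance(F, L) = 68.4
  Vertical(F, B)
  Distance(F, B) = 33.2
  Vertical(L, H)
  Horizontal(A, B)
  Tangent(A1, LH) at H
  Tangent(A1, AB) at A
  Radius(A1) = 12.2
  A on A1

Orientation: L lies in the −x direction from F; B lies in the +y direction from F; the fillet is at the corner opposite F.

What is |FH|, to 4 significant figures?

71.55

F is at the origin; FL is horizontal with |FL| = 68.4 and L on the −x side, so L = (-68.40, 0.000). F and B share the same x with |FB| = 33.2 and B on the +y side, so B = (0.000, 33.20). The virtual corner opposite F is at (-68.40, 33.20). A1 meets LH tangentially, so KH is at right angles to LH and tangency of A1 to AB means the radius KA is perpendicular to AB, with radius 12.2, so the center K sits 12.2 in from both sides at K = (-56.20, 21.00). That places the tangent points at H = (-68.40, 21.00) on LH and A = (-56.20, 33.20) on AB. Then |FH| = |H − F| = 71.55.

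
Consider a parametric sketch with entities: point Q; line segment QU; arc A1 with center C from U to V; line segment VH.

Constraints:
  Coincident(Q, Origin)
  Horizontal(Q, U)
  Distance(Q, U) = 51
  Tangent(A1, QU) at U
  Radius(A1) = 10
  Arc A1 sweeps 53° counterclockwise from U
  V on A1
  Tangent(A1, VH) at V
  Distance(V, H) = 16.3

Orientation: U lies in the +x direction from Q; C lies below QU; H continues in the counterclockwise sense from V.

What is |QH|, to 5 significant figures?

37.303

Q is at the origin; QU is horizontal with |QU| = 51.0 and U on the +x side, so U = (51.000, 0.0000). Since A1 is tangent to QU there, CU ⟂ QU, so C = U + (0, -10) = (51.000, -10.000). On A1, U sits at bearing 90° from C; a 53° counterclockwise sweep puts V at bearing 143°, so V = C + 10.0·(cos 143°, sin 143°) = (43.014, -3.9818). Since A1 is tangent to VH there, CV ⟂ VH, so VH runs along (−sin 143°, cos 143°); with |VH| = 16.3, H = (33.204, -17.000). Then |QH| = |H − Q| = 37.303.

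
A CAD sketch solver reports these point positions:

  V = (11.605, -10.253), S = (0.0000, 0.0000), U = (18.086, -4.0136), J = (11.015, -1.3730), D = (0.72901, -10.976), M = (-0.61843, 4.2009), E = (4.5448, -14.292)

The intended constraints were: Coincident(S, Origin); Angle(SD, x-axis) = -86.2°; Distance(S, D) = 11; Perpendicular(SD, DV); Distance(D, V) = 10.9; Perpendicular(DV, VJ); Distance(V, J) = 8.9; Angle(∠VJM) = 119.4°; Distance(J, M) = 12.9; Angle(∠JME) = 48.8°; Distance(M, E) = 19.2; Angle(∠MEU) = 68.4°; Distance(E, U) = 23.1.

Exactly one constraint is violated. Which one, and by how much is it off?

Distance(E, U) = 23.1 — off by 6.10.

S = (0.00, 0.00) ✓; SD at -86.20° ✓; |SD| = 11.00 ✓; ∠(SD, DV) = 90.00° ✓; |DV| = 10.90 ✓; ∠(DV, VJ) = 90.00° ✓; |VJ| = 8.900 ✓; ∠VJM = 119.4° ✓; |JM| = 12.90 ✓; ∠JME = 48.80° ✓; |ME| = 19.20 ✓; ∠MEU = 68.40° ✓; |EU| = 17.00 ✗.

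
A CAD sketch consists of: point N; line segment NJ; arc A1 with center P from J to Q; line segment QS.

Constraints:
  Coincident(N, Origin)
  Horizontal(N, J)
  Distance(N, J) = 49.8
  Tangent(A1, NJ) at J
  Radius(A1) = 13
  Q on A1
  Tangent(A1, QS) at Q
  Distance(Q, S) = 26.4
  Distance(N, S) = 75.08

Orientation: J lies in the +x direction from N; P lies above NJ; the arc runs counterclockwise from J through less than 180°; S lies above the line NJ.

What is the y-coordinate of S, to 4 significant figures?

38.53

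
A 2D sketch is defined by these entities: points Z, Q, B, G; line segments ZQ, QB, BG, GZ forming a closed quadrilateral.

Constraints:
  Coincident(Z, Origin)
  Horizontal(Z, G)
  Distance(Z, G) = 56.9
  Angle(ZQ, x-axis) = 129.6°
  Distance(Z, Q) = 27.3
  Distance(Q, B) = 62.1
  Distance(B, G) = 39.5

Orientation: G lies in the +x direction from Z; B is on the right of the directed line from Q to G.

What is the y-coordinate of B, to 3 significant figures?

-23.9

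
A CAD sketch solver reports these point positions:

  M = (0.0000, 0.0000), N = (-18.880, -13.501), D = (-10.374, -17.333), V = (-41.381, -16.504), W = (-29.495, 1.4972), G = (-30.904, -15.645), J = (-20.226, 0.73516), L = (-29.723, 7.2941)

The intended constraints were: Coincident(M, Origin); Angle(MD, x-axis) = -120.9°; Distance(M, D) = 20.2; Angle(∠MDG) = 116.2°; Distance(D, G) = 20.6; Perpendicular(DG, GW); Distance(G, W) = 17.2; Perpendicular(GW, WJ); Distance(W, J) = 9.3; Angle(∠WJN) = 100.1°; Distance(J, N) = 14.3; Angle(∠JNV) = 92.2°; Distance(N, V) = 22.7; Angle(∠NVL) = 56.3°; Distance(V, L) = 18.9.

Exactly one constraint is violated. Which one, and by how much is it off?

Distance(V, L) = 18.9 — off by 7.60.

M = (0.00, 0.00) ✓; MD at -120.9° ✓; |MD| = 20.20 ✓; ∠MDG = 116.2° ✓; |DG| = 20.60 ✓; ∠(DG, GW) = 90.00° ✓; |GW| = 17.20 ✓; ∠(GW, WJ) = 90.00° ✓; |WJ| = 9.300 ✓; ∠WJN = 100.1° ✓; |JN| = 14.30 ✓; ∠JNV = 92.20° ✓; |NV| = 22.70 ✓; ∠NVL = 56.30° ✓; |VL| = 26.50 ✗.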